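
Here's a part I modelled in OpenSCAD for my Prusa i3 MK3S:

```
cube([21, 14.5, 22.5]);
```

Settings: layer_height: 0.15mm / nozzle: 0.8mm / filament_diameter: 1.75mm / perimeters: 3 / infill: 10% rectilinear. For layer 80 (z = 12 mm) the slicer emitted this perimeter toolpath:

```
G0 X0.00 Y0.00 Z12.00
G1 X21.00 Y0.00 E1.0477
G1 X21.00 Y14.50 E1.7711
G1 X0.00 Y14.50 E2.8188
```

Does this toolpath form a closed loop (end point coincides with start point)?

Start point (G0): (0.00, 0.00). End point (last G1): the path does not return to the start — open.

no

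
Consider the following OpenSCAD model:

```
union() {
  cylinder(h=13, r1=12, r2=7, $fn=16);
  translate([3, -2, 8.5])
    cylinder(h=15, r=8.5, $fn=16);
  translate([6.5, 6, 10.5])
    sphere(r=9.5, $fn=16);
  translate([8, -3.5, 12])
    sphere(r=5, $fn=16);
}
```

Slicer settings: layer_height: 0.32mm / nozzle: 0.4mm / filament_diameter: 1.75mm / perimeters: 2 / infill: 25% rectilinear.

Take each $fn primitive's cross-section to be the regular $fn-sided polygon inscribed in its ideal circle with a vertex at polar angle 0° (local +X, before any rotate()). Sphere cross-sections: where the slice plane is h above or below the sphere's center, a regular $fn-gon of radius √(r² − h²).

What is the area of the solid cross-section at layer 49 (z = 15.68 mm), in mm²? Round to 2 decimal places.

343.07 mm²

At z = 15.68 mm: the cone is not intersected at this z (z outside [0, 13]); the r=8.5 cylinder at (3, -2) contributes a regular 16-gon of circumradius 8.5 (area = (16/2)·8.500²·sin(360°/16) = 221.19 mm²); the sphere at (6.5, 6): section is a regular 16-gon, circumradius = √(r²−h²) = √(9.5²−5.18²) = 7.964 (area = (16/2)·7.964²·sin(360°/16) = 194.15 mm²); the r=5 sphere at (8, -3.5) slices to a regular 16-gon of circumradius 3.385 (√(r²−h²) with h=3.68 from center) (area = (16/2)·3.385²·sin(360°/16) = 35.08 mm²); Combining (union): the regions partially overlap — summed areas 450.42 mm² minus the doubly-counted overlap 107.35 mm² gives 343.07 mm² — area = 343.07 mm². Overall, the cross-section is a single solid region. Net area = 343.07 mm².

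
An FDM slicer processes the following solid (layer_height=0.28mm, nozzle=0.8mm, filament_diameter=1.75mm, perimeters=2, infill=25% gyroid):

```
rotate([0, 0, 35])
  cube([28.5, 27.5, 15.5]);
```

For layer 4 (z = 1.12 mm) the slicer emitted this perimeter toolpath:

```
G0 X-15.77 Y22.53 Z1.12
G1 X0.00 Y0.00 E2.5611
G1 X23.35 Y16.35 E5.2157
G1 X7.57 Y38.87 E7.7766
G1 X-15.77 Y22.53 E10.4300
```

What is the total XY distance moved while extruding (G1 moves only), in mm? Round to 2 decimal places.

Sum the Euclidean lengths of each G1 segment: total = 112.00 mm.

112.00 mm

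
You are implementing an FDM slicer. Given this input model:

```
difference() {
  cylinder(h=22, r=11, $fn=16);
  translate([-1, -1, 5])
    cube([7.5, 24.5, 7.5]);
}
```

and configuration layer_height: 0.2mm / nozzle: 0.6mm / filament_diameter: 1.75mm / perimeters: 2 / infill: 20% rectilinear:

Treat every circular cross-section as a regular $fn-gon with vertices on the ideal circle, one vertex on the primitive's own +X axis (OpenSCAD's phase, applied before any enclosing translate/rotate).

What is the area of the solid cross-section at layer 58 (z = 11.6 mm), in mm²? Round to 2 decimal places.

285.97 mm²

At z = 11.6 mm: the r=11 cylinder contributes a regular 16-gon of circumradius 11 (area = (16/2)·11.000²·sin(360°/16) = 370.44 mm²); the cube at (-1, -1) (footprint 7.5×24.5) is included at this height (area 183.75 mm²); Subtracting the remaining from the first: starting from the r=11 cylinder (370.44 mm²), the 7.5×24.5 cube at (-1, -1) partially overlaps it — only the 84.47 mm² overlap (of its 183.75 mm²) is removed, clipping the outline — area = 285.97 mm². Overall, the cross-section is a single solid region. Net area = 285.97 mm².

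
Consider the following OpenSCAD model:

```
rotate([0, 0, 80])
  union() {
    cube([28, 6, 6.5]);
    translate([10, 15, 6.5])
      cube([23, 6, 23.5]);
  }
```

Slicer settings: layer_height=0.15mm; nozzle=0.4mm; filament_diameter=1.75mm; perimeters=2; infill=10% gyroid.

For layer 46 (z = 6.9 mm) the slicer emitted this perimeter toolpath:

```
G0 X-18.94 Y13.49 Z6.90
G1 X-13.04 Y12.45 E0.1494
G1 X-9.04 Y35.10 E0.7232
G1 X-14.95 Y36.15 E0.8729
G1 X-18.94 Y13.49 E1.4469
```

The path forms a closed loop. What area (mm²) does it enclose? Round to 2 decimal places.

Apply the shoelace formula to the sequence of (X, Y) vertices; enclosed area = 137.95 mm².

137.95 mm²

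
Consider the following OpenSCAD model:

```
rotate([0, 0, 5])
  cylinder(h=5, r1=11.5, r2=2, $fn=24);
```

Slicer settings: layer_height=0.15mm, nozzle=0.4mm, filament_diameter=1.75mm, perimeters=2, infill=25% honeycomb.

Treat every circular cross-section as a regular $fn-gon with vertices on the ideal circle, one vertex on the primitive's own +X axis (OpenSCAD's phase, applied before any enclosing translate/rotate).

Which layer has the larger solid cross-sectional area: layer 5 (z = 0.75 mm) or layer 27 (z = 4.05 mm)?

layer 5 (z = 0.75 mm)

Layer 5 (z = 0.75): the cone (r1=11.5→r2=2) has section circumradius 10.075 here — a regular 24-gon (area = (24/2)·10.075²·sin(360°/24) = 315.26 mm²); (rotated 5° about Z; rotation is an isometry so areas/perimeters/island counts are preserved). So its area = 315.26 mm². Layer 27 (z = 4.05): the cone (r1=11.5→r2=2) has section circumradius 3.805 here — a regular 24-gon (area = (24/2)·3.805²·sin(360°/24) = 44.97 mm²); (rotated 5° about Z; rotation is an isometry so areas/perimeters/island counts are preserved). So its area = 44.97 mm². Layer 5 is larger (315.26 vs 44.97 mm²).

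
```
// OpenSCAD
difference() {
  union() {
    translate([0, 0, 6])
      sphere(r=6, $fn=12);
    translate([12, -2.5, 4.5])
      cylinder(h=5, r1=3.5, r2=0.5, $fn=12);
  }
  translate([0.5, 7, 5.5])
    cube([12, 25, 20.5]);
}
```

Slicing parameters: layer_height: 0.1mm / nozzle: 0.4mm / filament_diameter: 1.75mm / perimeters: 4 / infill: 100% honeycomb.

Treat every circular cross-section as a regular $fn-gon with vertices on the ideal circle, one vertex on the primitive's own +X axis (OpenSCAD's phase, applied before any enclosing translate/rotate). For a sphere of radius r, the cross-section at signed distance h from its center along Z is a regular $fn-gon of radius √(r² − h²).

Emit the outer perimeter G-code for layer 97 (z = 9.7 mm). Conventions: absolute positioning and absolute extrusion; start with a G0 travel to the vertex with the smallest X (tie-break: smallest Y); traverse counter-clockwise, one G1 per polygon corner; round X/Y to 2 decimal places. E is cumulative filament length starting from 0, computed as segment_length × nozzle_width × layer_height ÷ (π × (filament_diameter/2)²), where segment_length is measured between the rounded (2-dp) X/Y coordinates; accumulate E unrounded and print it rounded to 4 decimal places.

G0 X-4.72 Y0.00 Z9.70
G1 X-4.09 Y-2.36 E0.0406
G1 X-2.36 Y-4.09 E0.0813
G1 X0.00 Y-4.72 E0.1219
G1 X2.36 Y-4.09 E0.1626
G1 X4.09 Y-2.36 E0.2032
G1 X4.72 Y0.00 E0.2439
G1 X4.09 Y2.36 E0.2845
G1 X2.36 Y4.09 E0.3252
G1 X0.00 Y4.72 E0.3658
G1 X-2.36 Y4.09 E0.4064
G1 X-4.09 Y2.36 E0.4471
G1 X-4.72 Y0.00 E0.4877

At z = 9.7 mm: the r=6 sphere slices to a regular 12-gon of circumradius 4.723 (√(r²−h²) with h=3.7 from center); the cone at (12, -2.5) is absent (z outside [4.5, 9.5]); Merging all regions: only the r=6 sphere is present, so the union is just that shape — 1 connected region; the 12×25 cube at (0.5, 7) contributes its full rectangle; After the difference (first − rest): starting from that combined region, the 12×25 cube at (0.5, 7) misses the remaining region (no effect) — 1 connected region. The outline is a single polygon with 12 vertices. Extrusion per mm of travel: 0.4 × 0.1 / (π × 0.875²) = 0.016630. Accumulating E over each segment gives final E = 0.4877.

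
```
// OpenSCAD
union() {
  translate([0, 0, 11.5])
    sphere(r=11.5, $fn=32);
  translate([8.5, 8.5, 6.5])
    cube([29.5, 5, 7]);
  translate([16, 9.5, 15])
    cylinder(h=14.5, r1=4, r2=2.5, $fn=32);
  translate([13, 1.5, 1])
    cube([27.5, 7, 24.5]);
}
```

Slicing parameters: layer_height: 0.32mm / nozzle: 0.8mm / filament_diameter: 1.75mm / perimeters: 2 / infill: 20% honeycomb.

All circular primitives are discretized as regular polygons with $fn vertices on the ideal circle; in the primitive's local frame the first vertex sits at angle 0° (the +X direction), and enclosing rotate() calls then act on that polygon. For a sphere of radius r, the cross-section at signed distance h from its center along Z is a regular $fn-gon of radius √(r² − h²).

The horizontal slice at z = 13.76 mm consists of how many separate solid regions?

2

At z = 13.76 mm: the sphere: section is a regular 32-gon, circumradius = √(r²−h²) = √(11.5²−2.26²) = 11.276; the cube at (8.5, 8.5) does not reach this height (z outside [6.5, 13.5]); the cone at (16, 9.5) is absent (z outside [15, 29.5]); the cube at (13, 1.5) is present — its section is the full 27.5×7 rectangle; Merging all regions: the 2 present regions are separate (no shared area or edge), so areas and boundary lengths simply add and each stays a separate island — 2 connected regions. The result has 2 disconnected regions.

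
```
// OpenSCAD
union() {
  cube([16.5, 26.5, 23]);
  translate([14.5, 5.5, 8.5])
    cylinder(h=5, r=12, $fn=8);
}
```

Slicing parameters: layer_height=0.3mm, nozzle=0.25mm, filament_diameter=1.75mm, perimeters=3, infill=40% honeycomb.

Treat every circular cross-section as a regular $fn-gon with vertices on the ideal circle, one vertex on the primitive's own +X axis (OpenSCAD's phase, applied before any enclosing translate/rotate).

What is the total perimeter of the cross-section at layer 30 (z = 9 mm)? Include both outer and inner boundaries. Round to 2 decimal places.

At z = 9 mm: the cube is present — its section is the full 16.5×26.5 rectangle (perimeter 86.00 mm); the r=12 cylinder at (14.5, 5.5) gives a regular 8-gon of circumradius 12 (constant along its height) (perimeter = 2·8·12.000·sin(180°/8) = 73.48 mm); Merging all regions: the regions partially overlap (shared area 195.73 mm²), so the edge portions inside another operand are dropped and the merged outline is re-measured after clipping — boundary = 104.60 mm. Overall, the cross-section is a single solid region. Total boundary length (outer) = 104.60 mm.

104.60 mm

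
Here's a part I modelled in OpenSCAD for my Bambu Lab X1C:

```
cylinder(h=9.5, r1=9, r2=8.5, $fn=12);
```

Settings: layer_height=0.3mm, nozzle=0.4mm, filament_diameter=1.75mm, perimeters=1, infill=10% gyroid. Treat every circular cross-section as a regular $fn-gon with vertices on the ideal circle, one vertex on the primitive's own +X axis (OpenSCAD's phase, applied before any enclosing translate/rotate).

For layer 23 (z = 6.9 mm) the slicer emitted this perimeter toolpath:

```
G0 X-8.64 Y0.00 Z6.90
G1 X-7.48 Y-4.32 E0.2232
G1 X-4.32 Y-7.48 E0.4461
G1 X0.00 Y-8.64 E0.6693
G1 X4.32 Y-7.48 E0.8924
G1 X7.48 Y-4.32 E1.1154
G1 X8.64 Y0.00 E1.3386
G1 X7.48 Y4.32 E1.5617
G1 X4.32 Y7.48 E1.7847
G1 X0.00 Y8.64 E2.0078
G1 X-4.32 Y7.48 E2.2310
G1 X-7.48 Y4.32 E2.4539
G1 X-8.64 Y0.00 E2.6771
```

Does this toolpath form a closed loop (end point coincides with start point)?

Start point (G0): (-8.64, 0.00). End point (last G1): the path returns to the start — closed.

yes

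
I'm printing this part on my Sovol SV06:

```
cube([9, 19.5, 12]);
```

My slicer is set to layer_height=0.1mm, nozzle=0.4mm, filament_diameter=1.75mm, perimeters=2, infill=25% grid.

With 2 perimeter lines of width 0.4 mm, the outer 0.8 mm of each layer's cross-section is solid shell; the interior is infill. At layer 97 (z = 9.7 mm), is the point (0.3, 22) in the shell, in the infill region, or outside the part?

outside

At z = 9.7 mm: the 9×19.5 cube contributes its full rectangle. Overall, the cross-section is a single solid region. The nearest boundary edge runs (9.00, 19.50)→(0.00, 19.50); distance from the point to it = 2.50 mm. The point is not inside any of the regions above, so it lies outside the cross-section (2.50 mm from the nearest boundary).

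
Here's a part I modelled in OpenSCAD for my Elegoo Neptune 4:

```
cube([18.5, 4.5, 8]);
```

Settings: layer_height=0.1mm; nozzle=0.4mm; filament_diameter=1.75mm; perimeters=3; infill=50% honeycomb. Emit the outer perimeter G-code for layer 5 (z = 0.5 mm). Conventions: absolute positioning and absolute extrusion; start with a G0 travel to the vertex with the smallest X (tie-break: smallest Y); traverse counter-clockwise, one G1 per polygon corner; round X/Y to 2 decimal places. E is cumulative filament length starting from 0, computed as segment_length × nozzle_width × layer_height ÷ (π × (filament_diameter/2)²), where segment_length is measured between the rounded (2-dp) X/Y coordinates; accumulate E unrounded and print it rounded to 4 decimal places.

At z = 0.5 mm: the cube (footprint 18.5×4.5) is included at this height. The outline is a single polygon with 4 vertices. Extrusion per mm of travel: 0.4 × 0.1 / (π × 0.875²) = 0.016630. Accumulating E over each segment gives final E = 0.7650.

G0 X0.00 Y0.00 Z0.50
G1 X18.50 Y0.00 E0.3077
G1 X18.50 Y4.50 E0.3825
G1 X0.00 Y4.50 E0.6901
G1 X0.00 Y0.00 E0.7650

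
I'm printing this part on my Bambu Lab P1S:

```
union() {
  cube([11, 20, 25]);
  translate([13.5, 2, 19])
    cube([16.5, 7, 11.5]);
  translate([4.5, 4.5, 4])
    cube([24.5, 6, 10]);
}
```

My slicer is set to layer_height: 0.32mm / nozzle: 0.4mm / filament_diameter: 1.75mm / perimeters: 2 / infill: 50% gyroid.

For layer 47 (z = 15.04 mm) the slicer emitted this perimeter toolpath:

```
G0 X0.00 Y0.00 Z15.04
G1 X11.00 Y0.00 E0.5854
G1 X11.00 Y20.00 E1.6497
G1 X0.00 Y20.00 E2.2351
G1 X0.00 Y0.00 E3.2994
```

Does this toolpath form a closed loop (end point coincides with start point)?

yes

Start point (G0): (0.00, 0.00). End point (last G1): the path returns to the start — closed.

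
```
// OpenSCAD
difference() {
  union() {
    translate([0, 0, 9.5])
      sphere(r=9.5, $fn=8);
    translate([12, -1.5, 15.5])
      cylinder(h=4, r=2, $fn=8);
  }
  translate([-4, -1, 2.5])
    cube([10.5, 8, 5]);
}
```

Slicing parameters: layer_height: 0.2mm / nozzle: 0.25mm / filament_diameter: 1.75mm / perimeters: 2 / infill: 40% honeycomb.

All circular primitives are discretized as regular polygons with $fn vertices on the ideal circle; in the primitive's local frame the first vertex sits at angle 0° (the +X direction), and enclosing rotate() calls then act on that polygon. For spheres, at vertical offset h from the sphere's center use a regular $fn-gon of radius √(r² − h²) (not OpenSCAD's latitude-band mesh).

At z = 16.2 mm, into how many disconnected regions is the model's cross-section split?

At z = 16.2 mm: the r=9.5 sphere slices to a regular 8-gon of circumradius 6.735 (√(r²−h²) with h=6.7 from center); the cylinder at (12, -1.5): section is a regular 8-gon, circumradius r=2; Taking the union: the 2 present regions are separate (no shared area or edge), so areas and boundary lengths simply add and each stays a separate island — 2 connected regions; the cube at (-4, -1) is not intersected at this z (z outside [2.5, 7.5]); Taking the first minus the rest: none of the subtracted shapes is present at this height, so the result so far is unchanged — 2 connected regions. The result has 2 disconnected regions.

2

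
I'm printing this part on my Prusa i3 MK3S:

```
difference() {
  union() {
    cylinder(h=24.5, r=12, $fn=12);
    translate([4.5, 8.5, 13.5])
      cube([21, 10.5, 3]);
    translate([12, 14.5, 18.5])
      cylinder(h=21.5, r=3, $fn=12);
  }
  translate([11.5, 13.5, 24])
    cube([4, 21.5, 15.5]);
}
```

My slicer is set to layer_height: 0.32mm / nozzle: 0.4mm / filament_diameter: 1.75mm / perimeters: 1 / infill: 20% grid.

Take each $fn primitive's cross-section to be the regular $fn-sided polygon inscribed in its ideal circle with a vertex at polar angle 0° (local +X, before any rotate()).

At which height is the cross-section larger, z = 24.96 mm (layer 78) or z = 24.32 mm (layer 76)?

layer 76 (z = 24.32 mm)

Layer 78 (z = 24.96): the cylinder is not intersected at this z (z outside [0, 24.5]); the cube at (4.5, 8.5) is absent (z outside [13.5, 16.5]); the r=3 cylinder at (12, 14.5) contributes a regular 12-gon of circumradius 3 (area = (12/2)·3.000²·sin(360°/12) = 27.00 mm²); Combining (union): only the r=3 cylinder at (12, 14.5) is present, so the union is just that shape — area = 27.00 mm²; the cube at (11.5, 13.5) is present — its section is the full 4×21.5 rectangle (area 86.00 mm²); After the difference (first − rest): starting from the result so far (27.00 mm²), the 4×21.5 cube at (11.5, 13.5) partially overlaps it — only the 11.58 mm² overlap (of its 86.00 mm²) is removed, clipping the outline — area = 15.42 mm². So its area = 15.42 mm². Layer 76 (z = 24.32): the r=12 cylinder gives a regular 12-gon of circumradius 12 (constant along its height) (area = (12/2)·12.000²·sin(360°/12) = 432.00 mm²); the cube at (4.5, 8.5) is not intersected at this z (z outside [13.5, 16.5]); the cylinder at (12, 14.5): section is a regular 12-gon, circumradius r=3 (area = (12/2)·3.000²·sin(360°/12) = 27.00 mm²); Combining (union): the 2 present regions are separate (no shared area or edge), so areas and boundary lengths simply add and each stays a separate island — area = 459.00 mm²; the cube at (11.5, 13.5) is present — its section is the full 4×21.5 rectangle (area 86.00 mm²); After the difference (first − rest): starting from the result so far (459.00 mm²), the 4×21.5 cube at (11.5, 13.5) partially overlaps it — only the 11.58 mm² overlap (of its 86.00 mm²) is removed, clipping the outline — area = 447.42 mm². So its area = 447.42 mm². Layer 76 is larger (447.42 vs 15.42 mm²).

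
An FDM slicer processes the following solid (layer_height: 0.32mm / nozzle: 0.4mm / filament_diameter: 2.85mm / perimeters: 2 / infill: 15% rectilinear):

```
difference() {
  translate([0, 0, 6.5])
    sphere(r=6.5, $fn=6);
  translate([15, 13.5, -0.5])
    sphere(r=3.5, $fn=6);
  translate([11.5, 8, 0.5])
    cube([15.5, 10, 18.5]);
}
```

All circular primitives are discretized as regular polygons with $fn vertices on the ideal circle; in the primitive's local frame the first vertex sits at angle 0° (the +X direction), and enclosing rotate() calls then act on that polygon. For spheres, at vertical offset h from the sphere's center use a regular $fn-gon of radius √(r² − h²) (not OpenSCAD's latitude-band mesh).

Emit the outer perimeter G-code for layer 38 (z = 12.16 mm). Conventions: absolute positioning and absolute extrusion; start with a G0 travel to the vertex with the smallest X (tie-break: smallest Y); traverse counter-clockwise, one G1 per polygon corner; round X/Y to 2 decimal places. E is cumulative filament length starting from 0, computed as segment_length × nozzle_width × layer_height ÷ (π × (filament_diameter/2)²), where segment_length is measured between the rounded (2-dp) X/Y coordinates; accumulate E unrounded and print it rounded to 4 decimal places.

G0 X-3.20 Y0.00 Z12.16
G1 X-1.60 Y-2.77 E0.0642
G1 X1.60 Y-2.77 E0.1284
G1 X3.20 Y0.00 E0.1926
G1 X1.60 Y2.77 E0.2568
G1 X-1.60 Y2.77 E0.3210
G1 X-3.20 Y0.00 E0.3852

At z = 12.16 mm: the r=6.5 sphere contributes a regular 6-gon of circumradius √(6.5²−5.66²) = 3.196; the sphere at (15, 13.5) is absent (|z−center|=12.660 > r=3.5); the cube at (11.5, 8) (footprint 15.5×10) is included at this height; After the difference (first − rest): starting from the r=6.5 sphere, the 15.5×10 cube at (11.5, 8) misses the remaining region (no effect) — 1 connected region. The outline is a single polygon with 6 vertices. Extrusion per mm of travel: 0.4 × 0.32 / (π × 1.425²) = 0.020065. Accumulating E over each segment gives final E = 0.3852.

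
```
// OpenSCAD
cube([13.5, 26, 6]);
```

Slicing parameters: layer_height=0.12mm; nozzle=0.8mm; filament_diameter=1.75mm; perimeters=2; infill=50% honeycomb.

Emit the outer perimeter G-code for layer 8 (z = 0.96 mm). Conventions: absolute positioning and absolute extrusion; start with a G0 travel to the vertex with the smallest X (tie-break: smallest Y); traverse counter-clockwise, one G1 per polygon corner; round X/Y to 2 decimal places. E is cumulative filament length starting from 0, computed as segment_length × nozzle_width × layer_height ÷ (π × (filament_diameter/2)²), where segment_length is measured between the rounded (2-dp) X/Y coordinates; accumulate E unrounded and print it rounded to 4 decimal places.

G0 X0.00 Y0.00 Z0.96
G1 X13.50 Y0.00 E0.5388
G1 X13.50 Y26.00 E1.5765
G1 X0.00 Y26.00 E2.1153
G1 X0.00 Y0.00 E3.1531

At z = 0.96 mm: the cube is present — its section is the full 13.5×26 rectangle. The outline is a single polygon with 4 vertices. Extrusion per mm of travel: 0.8 × 0.12 / (π × 0.875²) = 0.039912. Accumulating E over each segment gives final E = 3.1531.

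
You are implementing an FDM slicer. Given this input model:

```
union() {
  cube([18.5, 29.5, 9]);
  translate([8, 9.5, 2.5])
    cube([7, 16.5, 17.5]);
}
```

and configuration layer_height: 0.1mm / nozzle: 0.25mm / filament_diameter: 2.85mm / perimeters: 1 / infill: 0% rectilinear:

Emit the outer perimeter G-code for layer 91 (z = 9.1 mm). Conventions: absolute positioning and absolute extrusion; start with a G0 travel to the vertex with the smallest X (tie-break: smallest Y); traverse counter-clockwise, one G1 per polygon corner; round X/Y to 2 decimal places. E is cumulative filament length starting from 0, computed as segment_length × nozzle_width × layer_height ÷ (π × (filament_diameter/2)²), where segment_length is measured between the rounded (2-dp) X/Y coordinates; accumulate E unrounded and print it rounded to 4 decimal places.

At z = 9.1 mm: the cube does not reach this height (z outside [0, 9]); the 7×16.5 cube at (8, 9.5) contributes its full rectangle; Combining (union): only the 7×16.5 cube at (8, 9.5) is present, so the union is just that shape — 1 connected region. The outline is a single polygon with 4 vertices. Extrusion per mm of travel: 0.25 × 0.1 / (π × 1.425²) = 0.003919. Accumulating E over each segment gives final E = 0.1842.

G0 X8.00 Y9.50 Z9.10
G1 X15.00 Y9.50 E0.0274
G1 X15.00 Y26.00 E0.0921
G1 X8.00 Y26.00 E0.1195
G1 X8.00 Y9.50 E0.1842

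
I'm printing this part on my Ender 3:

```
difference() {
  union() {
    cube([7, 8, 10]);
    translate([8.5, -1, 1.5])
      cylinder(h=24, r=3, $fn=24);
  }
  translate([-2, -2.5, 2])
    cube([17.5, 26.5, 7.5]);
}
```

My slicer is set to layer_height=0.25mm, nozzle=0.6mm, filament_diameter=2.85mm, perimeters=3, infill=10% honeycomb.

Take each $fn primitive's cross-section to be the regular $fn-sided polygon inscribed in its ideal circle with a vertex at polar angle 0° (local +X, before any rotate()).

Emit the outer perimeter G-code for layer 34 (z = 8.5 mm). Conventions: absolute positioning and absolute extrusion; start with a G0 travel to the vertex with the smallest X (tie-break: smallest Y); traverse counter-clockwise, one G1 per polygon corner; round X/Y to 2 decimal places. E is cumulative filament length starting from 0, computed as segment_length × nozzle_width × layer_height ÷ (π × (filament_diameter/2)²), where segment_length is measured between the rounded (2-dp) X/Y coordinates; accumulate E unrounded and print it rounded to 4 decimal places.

At z = 8.5 mm: the cube is present — its section is the full 7×8 rectangle; the r=3 cylinder at (8.5, -1) contributes a regular 24-gon of circumradius 3; Taking the union: the regions partially overlap (shared area 1.28 mm²), so overlapping operands fuse into one piece — 1 connected region; the cube at (-2, -2.5) (footprint 17.5×26.5) is included at this height; After the difference (first − rest): starting from that combined region, the 17.5×26.5 cube at (-2, -2.5) partially overlaps it — only the 77.25 mm² overlap (of its 463.75 mm²) is removed, clipping the outline — 1 connected region. The outline is a single polygon with 9 vertices. Extrusion per mm of travel: 0.6 × 0.25 / (π × 1.425²) = 0.023513. Accumulating E over each segment gives final E = 0.2697.

G0 X5.90 Y-2.50 Z8.50
G1 X6.38 Y-3.12 E0.0184
G1 X7.00 Y-3.60 E0.0369
G1 X7.72 Y-3.90 E0.0552
G1 X8.50 Y-4.00 E0.0737
G1 X9.28 Y-3.90 E0.0922
G1 X10.00 Y-3.60 E0.1105
G1 X10.62 Y-3.12 E0.1290
G1 X11.10 Y-2.50 E0.1474
G1 X5.90 Y-2.50 E0.2697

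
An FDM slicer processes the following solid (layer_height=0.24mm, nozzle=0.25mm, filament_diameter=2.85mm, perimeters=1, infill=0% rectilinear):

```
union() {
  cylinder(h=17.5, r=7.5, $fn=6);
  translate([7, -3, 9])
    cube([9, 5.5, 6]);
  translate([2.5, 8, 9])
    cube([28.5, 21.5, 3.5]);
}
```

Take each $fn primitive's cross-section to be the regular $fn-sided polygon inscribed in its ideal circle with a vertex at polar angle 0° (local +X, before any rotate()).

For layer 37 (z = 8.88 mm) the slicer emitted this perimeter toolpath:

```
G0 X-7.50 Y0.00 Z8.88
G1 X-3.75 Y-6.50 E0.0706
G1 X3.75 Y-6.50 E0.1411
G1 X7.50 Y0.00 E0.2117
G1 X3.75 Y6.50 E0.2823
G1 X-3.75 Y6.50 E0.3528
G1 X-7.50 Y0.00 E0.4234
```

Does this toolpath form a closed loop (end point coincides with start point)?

yes

Start point (G0): (-7.50, 0.00). End point (last G1): the path returns to the start — closed.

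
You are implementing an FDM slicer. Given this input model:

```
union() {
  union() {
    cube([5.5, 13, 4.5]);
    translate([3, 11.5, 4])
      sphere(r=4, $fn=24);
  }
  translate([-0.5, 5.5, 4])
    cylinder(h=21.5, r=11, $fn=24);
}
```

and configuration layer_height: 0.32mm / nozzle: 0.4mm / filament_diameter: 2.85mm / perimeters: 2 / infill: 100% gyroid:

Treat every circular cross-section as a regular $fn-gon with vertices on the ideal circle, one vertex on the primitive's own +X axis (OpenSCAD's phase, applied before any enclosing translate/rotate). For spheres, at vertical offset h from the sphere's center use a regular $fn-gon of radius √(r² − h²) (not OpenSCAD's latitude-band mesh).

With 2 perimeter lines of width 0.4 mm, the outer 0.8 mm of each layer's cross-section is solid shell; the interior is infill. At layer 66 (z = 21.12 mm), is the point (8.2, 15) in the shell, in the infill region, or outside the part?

outside

At z = 21.12 mm: the cube does not reach this height (z outside [0, 4.5]); the sphere at (3, 11.5) does not reach this height (|z−center|=17.120 > r=4); Merging all regions: nothing is present at this height; the cylinder at (-0.5, 5.5): section is a regular 24-gon, circumradius r=11; Combining (union): only the r=11 cylinder at (-0.5, 5.5) is present, so the union is just that shape — 1 connected region. Overall, the cross-section is a single solid region. The nearest boundary edge runs (7.28, 13.28)→(5.00, 15.03); distance from the point to it = 1.93 mm. The point is not inside any of the regions above, so it lies outside the cross-section (1.93 mm from the nearest boundary).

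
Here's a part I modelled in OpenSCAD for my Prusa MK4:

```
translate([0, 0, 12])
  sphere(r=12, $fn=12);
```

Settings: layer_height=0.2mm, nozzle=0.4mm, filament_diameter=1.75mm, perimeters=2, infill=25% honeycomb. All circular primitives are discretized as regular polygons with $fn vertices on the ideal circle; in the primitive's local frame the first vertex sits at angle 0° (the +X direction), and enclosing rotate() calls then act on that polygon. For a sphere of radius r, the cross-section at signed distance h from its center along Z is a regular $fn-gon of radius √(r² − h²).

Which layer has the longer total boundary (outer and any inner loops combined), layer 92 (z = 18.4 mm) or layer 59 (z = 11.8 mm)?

layer 59 (z = 11.8 mm)

Layer 92 (z = 18.4): the sphere: section is a regular 12-gon, circumradius = √(r²−h²) = √(12²−6.4²) = 10.151 (perimeter = 2·12·10.151·sin(180°/12) = 63.05 mm). So its perimeter = 63.05 mm. Layer 59 (z = 11.8): the sphere: section is a regular 12-gon, circumradius = √(r²−h²) = √(12²−0.2²) = 11.998 (perimeter = 2·12·11.998·sin(180°/12) = 74.53 mm). So its perimeter = 74.53 mm. Layer 59 is larger (74.53 vs 63.05 mm).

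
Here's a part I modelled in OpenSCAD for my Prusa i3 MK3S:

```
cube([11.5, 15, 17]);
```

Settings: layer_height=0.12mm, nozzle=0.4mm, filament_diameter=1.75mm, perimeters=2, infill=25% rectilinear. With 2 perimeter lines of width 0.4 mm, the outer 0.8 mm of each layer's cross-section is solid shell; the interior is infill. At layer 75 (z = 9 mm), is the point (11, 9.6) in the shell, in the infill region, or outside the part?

At z = 9 mm: the cube (footprint 11.5×15) is included at this height. Overall, the cross-section is a single solid region. The nearest boundary edge runs (11.50, 0.00)→(11.50, 15.00); distance from the point to it = 0.50 mm. The point is inside the cross-section, 0.50 mm from the nearest boundary — within the 0.8 mm shell band (2 × 0.4).

shell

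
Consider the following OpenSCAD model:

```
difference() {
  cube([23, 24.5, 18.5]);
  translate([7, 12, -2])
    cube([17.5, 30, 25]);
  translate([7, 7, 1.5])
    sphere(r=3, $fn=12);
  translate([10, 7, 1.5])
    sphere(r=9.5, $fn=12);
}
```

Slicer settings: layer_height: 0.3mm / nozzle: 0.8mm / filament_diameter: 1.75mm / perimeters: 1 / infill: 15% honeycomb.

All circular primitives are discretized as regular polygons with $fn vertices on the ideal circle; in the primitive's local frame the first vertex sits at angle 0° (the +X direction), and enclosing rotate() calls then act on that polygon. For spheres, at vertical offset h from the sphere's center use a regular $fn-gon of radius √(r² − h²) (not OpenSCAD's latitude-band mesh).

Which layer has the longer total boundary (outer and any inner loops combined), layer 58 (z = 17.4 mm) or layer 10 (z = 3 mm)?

Layer 58 (z = 17.4): the cube (footprint 23×24.5) is included at this height (perimeter 95.00 mm); the cube at (7, 12) (footprint 17.5×30) is included at this height (perimeter 95.00 mm); the sphere at (7, 7) is not intersected at this z (|z−center|=15.900 > r=3); the sphere at (10, 7) is absent (|z−center|=15.900 > r=9.5); Taking the first minus the rest: starting from the 23×24.5 cube, the 17.5×30 cube at (7, 12) partially overlaps it — only the 200.00 mm² overlap (of its 525.00 mm²) is removed, clipping the outline — boundary = 95.00 mm. So its perimeter = 95.00 mm. Layer 10 (z = 3): the cube is present — its section is the full 23×24.5 rectangle (perimeter 95.00 mm); the 17.5×30 cube at (7, 12) contributes its full rectangle (perimeter 95.00 mm); the sphere at (7, 7): section is a regular 12-gon, circumradius = √(r²−h²) = √(3²−1.5²) = 2.598 (perimeter = 2·12·2.598·sin(180°/12) = 16.14 mm); the r=9.5 sphere at (10, 7) slices to a regular 12-gon of circumradius 9.381 (√(r²−h²) with h=1.5 from center) (perimeter = 2·12·9.381·sin(180°/12) = 58.27 mm); Taking the first minus the rest: starting from the 23×24.5 cube, the 17.5×30 cube at (7, 12) partially overlaps it — only the 200.00 mm² overlap (of its 525.00 mm²) is removed, clipping the outline; the r=3 sphere at (7, 7) lies wholly inside it (removes its full 20.25 mm² and its 16.14 mm outline becomes a hole wall); the r=9.5 sphere at (10, 7) partially overlaps it — only the 191.63 mm² overlap (of its 264.00 mm²) is removed, clipping the outline — boundary = 101.98 mm. So its perimeter = 101.98 mm. Layer 10 is larger (101.98 vs 95.00 mm).

layer 10 (z = 3 mm)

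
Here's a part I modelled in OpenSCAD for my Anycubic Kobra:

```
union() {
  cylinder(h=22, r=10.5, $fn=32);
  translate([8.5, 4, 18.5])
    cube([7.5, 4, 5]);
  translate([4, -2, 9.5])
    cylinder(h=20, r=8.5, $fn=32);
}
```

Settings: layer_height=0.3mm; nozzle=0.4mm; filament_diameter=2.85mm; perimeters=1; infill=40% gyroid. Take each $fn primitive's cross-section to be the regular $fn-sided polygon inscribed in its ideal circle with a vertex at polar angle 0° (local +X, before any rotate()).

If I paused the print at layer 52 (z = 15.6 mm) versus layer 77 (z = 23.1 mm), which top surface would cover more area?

Layer 52 (z = 15.6): the r=10.5 cylinder contributes a regular 32-gon of circumradius 10.5 (area = (32/2)·10.500²·sin(360°/32) = 344.14 mm²); the cube at (8.5, 4) does not reach this height (z outside [18.5, 23.5]); the cylinder at (4, -2): section is a regular 32-gon, circumradius r=8.5 (area = (32/2)·8.500²·sin(360°/32) = 225.52 mm²); Combining (union): the regions partially overlap — summed areas 569.66 mm² minus the doubly-counted overlap 192.14 mm² gives 377.52 mm² — area = 377.52 mm². So its area = 377.52 mm². Layer 77 (z = 23.1): the cylinder does not reach this height (z outside [0, 22]); the cube at (8.5, 4) is present — its section is the full 7.5×4 rectangle (area 30.00 mm²); the r=8.5 cylinder at (4, -2) gives a regular 32-gon of circumradius 8.5 (constant along its height) (area = (32/2)·8.500²·sin(360°/32) = 225.52 mm²); Combining (union): the regions partially overlap — summed areas 255.52 mm² minus the doubly-counted overlap 0.94 mm² gives 254.58 mm² — area = 254.58 mm². So its area = 254.58 mm². Layer 52 is larger (377.52 vs 254.58 mm²).

layer 52 (z = 15.6 mm)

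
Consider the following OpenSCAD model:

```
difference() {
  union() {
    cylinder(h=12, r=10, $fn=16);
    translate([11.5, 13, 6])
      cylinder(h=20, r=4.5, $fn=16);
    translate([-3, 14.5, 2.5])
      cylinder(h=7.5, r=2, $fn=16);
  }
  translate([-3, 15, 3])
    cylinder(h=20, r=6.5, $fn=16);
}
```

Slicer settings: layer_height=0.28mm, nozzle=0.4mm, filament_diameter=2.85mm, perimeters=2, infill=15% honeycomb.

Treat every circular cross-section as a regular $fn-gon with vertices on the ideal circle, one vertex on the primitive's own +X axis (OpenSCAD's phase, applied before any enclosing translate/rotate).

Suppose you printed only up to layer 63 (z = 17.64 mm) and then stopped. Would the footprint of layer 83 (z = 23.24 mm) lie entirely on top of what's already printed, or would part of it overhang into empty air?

entirely on top

Compare the two slices. At z = 17.64: the cylinder is absent (z outside [0, 12]); the cylinder at (11.5, 13): section is a regular 16-gon, circumradius r=4.5 (area = (16/2)·4.500²·sin(360°/16) = 61.99 mm²); the cylinder at (-3, 14.5) does not reach this height (z outside [2.5, 10]); Combining (union): only the r=4.5 cylinder at (11.5, 13) is present, so the union is just that shape — area = 61.99 mm²; the r=6.5 cylinder at (-3, 15) contributes a regular 16-gon of circumradius 6.5 (area = (16/2)·6.500²·sin(360°/16) = 129.35 mm²); Subtracting the remaining from the first: starting from the result so far (61.99 mm²), the r=6.5 cylinder at (-3, 15) misses the remaining region (no effect) — area = 61.99 mm². At z = 23.24: the cylinder is not intersected at this z (z outside [0, 12]); the r=4.5 cylinder at (11.5, 13) contributes a regular 16-gon of circumradius 4.5 (area = (16/2)·4.500²·sin(360°/16) = 61.99 mm²); the cylinder at (-3, 14.5) is not intersected at this z (z outside [2.5, 10]); Combining (union): only the r=4.5 cylinder at (11.5, 13) is present, so the union is just that shape — area = 61.99 mm²; the cylinder at (-3, 15) does not reach this height (z outside [3, 23]); Subtracting the remaining from the first: none of the subtracted shapes is present at this height, so the result so far is unchanged — area = 61.99 mm². Checking containment: the cross-section at z = 23.24 is a subset of the cross-section at z = 17.64.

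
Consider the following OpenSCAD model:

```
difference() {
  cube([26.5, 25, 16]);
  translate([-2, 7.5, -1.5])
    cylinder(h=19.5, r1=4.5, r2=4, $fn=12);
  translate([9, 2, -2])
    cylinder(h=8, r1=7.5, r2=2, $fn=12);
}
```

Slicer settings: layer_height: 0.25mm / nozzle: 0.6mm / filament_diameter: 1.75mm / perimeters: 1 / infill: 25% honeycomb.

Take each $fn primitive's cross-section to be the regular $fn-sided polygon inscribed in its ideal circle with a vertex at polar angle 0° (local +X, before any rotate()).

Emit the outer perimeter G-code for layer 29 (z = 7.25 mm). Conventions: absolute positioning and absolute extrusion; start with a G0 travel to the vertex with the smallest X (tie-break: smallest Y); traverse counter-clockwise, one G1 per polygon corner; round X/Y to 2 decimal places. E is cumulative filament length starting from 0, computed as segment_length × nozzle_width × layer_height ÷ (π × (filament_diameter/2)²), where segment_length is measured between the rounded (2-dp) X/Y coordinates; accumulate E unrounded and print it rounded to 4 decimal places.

At z = 7.25 mm: the cube is present — its section is the full 26.5×25 rectangle; the cone at (-2, 7.5) contributes a regular 12-gon of circumradius 4.276 (interpolated between r1=4.5 and r2=4 at t=0.449); the cone at (9, 2) is absent (z outside [-2, 6]); Subtracting the remaining from the first: starting from the 26.5×25 cube, the cone at (-2, 7.5) partially overlaps it — only the 11.39 mm² overlap (of its 54.84 mm²) is removed, clipping the outline — 1 connected region. The outline is a single polygon with 11 vertices. Extrusion per mm of travel: 0.6 × 0.25 / (π × 0.875²) = 0.062363. Accumulating E over each segment gives final E = 6.5268.

G0 X0.00 Y0.00 Z7.25
G1 X26.50 Y0.00 E1.6526
G1 X26.50 Y25.00 E3.2117
G1 X0.00 Y25.00 E4.8643
G1 X0.00 Y11.24 E5.7224
G1 X0.14 Y11.20 E5.7315
G1 X1.70 Y9.64 E5.8691
G1 X2.28 Y7.50 E6.0073
G1 X1.70 Y5.36 E6.1456
G1 X0.14 Y3.80 E6.2832
G1 X0.00 Y3.76 E6.2923
G1 X0.00 Y0.00 E6.5268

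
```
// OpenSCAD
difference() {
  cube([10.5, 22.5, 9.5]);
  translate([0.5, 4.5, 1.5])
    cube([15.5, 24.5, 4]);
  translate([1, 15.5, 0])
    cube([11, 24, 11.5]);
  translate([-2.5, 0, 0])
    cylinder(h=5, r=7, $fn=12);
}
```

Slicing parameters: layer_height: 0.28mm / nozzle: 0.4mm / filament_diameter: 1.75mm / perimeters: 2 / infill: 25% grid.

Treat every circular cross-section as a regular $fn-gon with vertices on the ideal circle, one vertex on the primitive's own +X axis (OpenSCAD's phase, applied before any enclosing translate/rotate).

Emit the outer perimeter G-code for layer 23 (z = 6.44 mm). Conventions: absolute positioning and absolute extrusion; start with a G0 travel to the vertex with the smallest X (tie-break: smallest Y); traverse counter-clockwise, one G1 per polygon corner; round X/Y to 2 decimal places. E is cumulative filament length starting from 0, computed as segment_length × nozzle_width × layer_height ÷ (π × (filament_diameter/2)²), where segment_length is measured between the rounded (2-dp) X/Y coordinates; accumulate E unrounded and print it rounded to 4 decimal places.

At z = 6.44 mm: the 10.5×22.5 cube contributes its full rectangle; the cube at (0.5, 4.5) is not intersected at this z (z outside [1.5, 5.5]); the cube at (1, 15.5) is present — its section is the full 11×24 rectangle; the cylinder at (-2.5, 0) is absent (z outside [0, 5]); Subtracting the remaining from the first: starting from the 10.5×22.5 cube, the 11×24 cube at (1, 15.5) partially overlaps it — only the 66.50 mm² overlap (of its 264.00 mm²) is removed, clipping the outline — 1 connected region. The outline is a single polygon with 6 vertices. Extrusion per mm of travel: 0.4 × 0.28 / (π × 0.875²) = 0.046564. Accumulating E over each segment gives final E = 3.0732.

G0 X0.00 Y0.00 Z6.44
G1 X10.50 Y0.00 E0.4889
G1 X10.50 Y15.50 E1.2107
G1 X1.00 Y15.50 E1.6530
G1 X1.00 Y22.50 E1.9790
G1 X0.00 Y22.50 E2.0255
G1 X0.00 Y0.00 E3.0732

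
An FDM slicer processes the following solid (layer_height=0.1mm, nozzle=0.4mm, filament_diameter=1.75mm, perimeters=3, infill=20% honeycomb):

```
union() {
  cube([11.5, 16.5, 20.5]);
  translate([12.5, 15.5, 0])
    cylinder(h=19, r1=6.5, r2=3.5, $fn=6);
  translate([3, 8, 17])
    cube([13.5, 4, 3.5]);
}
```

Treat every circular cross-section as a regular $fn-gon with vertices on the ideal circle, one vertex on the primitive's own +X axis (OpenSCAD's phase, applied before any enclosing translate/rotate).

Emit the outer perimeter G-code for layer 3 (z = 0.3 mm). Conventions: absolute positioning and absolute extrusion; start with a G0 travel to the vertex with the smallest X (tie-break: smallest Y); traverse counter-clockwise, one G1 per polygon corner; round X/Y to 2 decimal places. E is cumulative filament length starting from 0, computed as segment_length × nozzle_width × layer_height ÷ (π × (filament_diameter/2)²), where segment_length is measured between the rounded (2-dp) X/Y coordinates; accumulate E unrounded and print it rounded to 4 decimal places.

At z = 0.3 mm: the 11.5×16.5 cube contributes its full rectangle; the cone at (12.5, 15.5) contributes a regular 6-gon of circumradius 6.453 (interpolated between r1=6.5 and r2=3.5 at t=0.016); the cube at (3, 8) is not intersected at this z (z outside [17, 20.5]); Combining (union): the regions partially overlap (shared area 26.62 mm²), so overlapping operands fuse into one piece — 1 connected region. The outline is a single polygon with 9 vertices. Extrusion per mm of travel: 0.4 × 0.1 / (π × 0.875²) = 0.016630. Accumulating E over each segment gives final E = 1.2210.

G0 X0.00 Y0.00 Z0.30
G1 X11.50 Y0.00 E0.1912
G1 X11.50 Y9.91 E0.3560
G1 X15.73 Y9.91 E0.4264
G1 X18.95 Y15.50 E0.5337
G1 X15.73 Y21.09 E0.6410
G1 X9.27 Y21.09 E0.7484
G1 X6.62 Y16.50 E0.8365
G1 X0.00 Y16.50 E0.9466
G1 X0.00 Y0.00 E1.2210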